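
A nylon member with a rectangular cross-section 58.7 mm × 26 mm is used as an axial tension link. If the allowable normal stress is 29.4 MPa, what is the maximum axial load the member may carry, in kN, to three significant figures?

A = 1526 mm².
P_max = σ_allow · A = 29.4 · 1526 = 44870 N = 44.87 kN.

44.9 kN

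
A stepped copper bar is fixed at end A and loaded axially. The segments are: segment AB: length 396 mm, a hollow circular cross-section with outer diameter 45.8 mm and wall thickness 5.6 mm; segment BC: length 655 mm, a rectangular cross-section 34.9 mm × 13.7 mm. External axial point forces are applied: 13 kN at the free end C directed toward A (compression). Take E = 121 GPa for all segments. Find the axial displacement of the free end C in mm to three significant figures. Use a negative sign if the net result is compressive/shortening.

-0.207 mm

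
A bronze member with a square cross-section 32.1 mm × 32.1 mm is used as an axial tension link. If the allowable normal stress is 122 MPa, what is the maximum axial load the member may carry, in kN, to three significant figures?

A = 1030 mm².
P_max = σ_allow · A = 122 · 1030 = 125700 N = 125.7 kN.

126 kN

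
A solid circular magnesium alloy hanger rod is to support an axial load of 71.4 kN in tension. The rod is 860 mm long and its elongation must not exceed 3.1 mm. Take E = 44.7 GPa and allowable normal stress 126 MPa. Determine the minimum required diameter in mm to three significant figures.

Required area A ≥ P/σ_allow = 71400/126 = 566.7 mm².
For a solid circular section, d ≥ √(4A/π) = 26.86 mm.
Elongation limit: A ≥ PL/(Eδ_allow) = 71400·860/(44700·3.1) = 443.1 mm² ⇒ d ≥ 23.75 mm.
The stress limit governs.

26.9 mm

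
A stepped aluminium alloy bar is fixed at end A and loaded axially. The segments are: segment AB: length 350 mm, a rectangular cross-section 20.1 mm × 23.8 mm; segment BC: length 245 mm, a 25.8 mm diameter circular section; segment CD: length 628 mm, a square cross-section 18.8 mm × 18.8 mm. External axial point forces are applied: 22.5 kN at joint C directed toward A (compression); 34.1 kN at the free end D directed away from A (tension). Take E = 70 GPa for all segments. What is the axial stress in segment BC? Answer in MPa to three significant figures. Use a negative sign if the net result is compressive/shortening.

Internal axial forces (sectioning from the free end, tension +): N_CD = 34.1 kN, N_BC = 11.6 kN, N_AB = 11.6 kN.
A_BC = 522.8 mm².
σ_BC = N_BC/A_BC = 11600/522.8 = 22.19 MPa.

22.2 MPa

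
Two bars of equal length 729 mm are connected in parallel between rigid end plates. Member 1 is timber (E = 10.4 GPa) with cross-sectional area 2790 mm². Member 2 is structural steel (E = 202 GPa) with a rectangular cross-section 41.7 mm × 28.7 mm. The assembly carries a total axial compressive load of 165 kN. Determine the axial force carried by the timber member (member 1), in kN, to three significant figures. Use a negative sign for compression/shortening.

A_2 = 1197 mm².
Equal strain + equilibrium ⇒ each member carries load in proportion to AE: A₁E₁ = 29020000 N, A₂E₂ = 241800000 N, ΣAE = 270800000 N.
F₁ = P·A₁E₁/ΣAE = -165000·29020000/270800000 = -17680 N.

-17.7 kN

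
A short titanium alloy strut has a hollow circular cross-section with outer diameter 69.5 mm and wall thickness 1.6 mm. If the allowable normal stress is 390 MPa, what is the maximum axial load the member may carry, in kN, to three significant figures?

A = 341.3 mm².
P_max = σ_allow · A = 390 · 341.3 = 133100 N = 133.1 kN.

133 kN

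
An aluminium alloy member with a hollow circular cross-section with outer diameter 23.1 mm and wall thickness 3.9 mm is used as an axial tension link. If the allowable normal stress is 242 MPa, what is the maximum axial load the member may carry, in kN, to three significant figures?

56.9 kN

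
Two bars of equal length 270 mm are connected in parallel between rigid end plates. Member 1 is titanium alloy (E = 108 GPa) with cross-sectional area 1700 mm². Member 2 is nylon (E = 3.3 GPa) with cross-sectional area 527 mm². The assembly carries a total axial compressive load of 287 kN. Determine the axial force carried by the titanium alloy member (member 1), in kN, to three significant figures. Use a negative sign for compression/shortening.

-284 kN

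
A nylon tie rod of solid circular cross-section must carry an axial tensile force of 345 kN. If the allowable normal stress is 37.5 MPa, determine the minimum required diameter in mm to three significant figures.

Required area A ≥ P/σ_allow = 345000/37.5 = 9200 mm².
For a solid circular section, d ≥ √(4A/π) = 108.2 mm.

108 mm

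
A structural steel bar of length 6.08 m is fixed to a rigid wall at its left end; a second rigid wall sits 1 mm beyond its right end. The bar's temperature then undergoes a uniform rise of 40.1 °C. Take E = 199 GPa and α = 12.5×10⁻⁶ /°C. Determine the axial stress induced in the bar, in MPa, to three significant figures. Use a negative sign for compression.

Free thermal expansion αLΔT = 12.5e-6 · 6080 · 40.1 = 3.048 mm.
The walls engage after the gap closes; constrained expansion = 3.048 − 1 = 2.048 mm.
The walls impose strain ε = −(2.048)/6080 = -3.3678e-04; σ = Eε = 199000 · -3.3678e-04 = -67.02 MPa.

-67.0 MPa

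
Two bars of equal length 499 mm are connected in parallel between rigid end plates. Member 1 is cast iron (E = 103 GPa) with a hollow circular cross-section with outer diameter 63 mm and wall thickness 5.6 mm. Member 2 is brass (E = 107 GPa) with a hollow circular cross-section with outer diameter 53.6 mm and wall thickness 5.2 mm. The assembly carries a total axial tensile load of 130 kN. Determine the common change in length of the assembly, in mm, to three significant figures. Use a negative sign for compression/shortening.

0.344 mm

A_1 = 1010 mm².
A_2 = 790.7 mm².
Equal strain + equilibrium ⇒ each member carries load in proportion to AE: A₁E₁ = 104000000 N, A₂E₂ = 84600000 N, ΣAE = 188600000 N.
δ = PL/ΣAE = 130000·499/188600000 = 0.3439 mm.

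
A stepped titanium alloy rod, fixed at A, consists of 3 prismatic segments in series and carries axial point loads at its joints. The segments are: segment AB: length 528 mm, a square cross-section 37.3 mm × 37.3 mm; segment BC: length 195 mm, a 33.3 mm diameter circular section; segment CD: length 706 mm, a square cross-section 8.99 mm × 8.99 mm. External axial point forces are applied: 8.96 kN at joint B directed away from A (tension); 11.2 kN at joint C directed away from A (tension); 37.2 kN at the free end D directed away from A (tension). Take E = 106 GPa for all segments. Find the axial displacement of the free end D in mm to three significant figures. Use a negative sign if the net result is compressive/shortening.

Internal axial forces (sectioning from the free end, tension +): N_CD = 37.2 kN, N_BC = 48.4 kN, N_AB = 57.36 kN.
A_AB = 1391 mm².
A_BC = 870.9 mm².
A_CD = 80.82 mm².
δ_AB = 57360·528/(1391·106000) = 0.2054 mm
δ_BC = 48400·195/(870.9·106000) = 0.1022 mm
δ_CD = 37200·706/(80.82·106000) = 3.066 mm
δ = Σδ_i = 3.373 mm.

3.37 mm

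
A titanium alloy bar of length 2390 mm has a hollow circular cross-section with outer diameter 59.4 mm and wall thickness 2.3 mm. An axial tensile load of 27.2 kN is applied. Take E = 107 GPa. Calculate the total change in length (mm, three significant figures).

A = 412.6 mm².
δ_mech = NL/(AE) = 27200·2390/(412.6·107000) = 1.473 mm.

1.47 mm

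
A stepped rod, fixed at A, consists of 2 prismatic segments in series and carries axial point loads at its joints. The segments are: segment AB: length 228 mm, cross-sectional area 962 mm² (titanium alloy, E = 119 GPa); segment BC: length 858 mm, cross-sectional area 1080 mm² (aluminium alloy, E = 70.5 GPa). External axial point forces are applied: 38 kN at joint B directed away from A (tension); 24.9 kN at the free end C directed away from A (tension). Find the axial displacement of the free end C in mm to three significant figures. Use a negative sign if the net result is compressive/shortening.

Internal axial forces (sectioning from the free end, tension +): N_BC = 24.9 kN, N_AB = 62.9 kN.
δ_AB = 62900·228/(962·119000) = 0.1253 mm
δ_BC = 24900·858/(1080·70500) = 0.2806 mm
δ = Σδ_i = 0.4059 mm.

0.406 mm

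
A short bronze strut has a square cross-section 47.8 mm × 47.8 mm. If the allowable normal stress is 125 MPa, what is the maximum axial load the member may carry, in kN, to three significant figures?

A = 2285 mm².
P_max = σ_allow · A = 125 · 2285 = 285600 N = 285.6 kN.

286 kN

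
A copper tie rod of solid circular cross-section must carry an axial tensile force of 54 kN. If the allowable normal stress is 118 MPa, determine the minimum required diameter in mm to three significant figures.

Required area A ≥ P/σ_allow = 54000/118 = 457.6 mm².
For a solid circular section, d ≥ √(4A/π) = 24.14 mm.

24.1 mm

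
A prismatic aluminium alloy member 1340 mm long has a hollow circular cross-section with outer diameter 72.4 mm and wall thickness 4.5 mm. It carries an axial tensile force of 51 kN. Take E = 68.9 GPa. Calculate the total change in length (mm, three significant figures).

1.03 mm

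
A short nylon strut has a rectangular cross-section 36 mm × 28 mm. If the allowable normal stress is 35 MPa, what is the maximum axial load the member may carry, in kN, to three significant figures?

35.3 kN

A = 1008 mm².
P_max = σ_allow · A = 35 · 1008 = 35280 N = 35.28 kN.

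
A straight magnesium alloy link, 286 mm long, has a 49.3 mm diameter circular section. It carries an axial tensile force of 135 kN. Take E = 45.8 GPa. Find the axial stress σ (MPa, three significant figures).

A = 1909 mm².
σ = N/A = 135000/1909 = 70.72 MPa.

70.7 MPa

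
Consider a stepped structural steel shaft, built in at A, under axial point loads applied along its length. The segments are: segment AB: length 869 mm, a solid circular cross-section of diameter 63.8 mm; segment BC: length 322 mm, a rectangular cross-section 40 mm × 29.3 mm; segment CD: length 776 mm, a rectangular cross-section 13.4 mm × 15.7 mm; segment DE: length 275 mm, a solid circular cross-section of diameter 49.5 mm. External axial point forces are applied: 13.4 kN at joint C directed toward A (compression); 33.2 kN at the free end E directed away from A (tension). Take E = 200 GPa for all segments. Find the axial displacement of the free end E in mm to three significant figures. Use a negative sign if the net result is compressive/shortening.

0.690 mm

Internal axial forces (sectioning from the free end, tension +): N_DE = 33.2 kN, N_CD = 33.2 kN, N_BC = 19.8 kN, N_AB = 19.8 kN.
A_AB = 3197 mm².
A_BC = 1172 mm².
A_CD = 210.4 mm².
A_DE = 1924 mm².
δ_AB = 19800·869/(3197·200000) = 0.02691 mm
δ_BC = 19800·322/(1172·200000) = 0.0272 mm
δ_CD = 33200·776/(210.4·200000) = 0.6123 mm
δ_DE = 33200·275/(1924·200000) = 0.02372 mm
δ = Σδ_i = 0.6901 mm.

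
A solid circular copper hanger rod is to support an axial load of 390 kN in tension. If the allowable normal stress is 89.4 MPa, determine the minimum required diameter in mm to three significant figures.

Required area A ≥ P/σ_allow = 390000/89.4 = 4362 mm².
For a solid circular section, d ≥ √(4A/π) = 74.53 mm.

74.5 mm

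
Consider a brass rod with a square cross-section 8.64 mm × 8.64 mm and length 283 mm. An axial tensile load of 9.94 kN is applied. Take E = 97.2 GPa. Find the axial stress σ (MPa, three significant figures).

A = 74.65 mm².
σ = N/A = 9940/74.65 = 133.2 MPa.

133 MPa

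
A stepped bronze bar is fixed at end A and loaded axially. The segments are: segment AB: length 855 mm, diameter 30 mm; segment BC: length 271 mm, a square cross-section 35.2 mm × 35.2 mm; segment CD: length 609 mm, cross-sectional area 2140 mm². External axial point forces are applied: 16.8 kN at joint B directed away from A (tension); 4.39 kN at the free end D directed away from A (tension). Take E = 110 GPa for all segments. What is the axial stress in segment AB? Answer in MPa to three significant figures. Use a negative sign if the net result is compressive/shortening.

Internal axial forces (sectioning from the free end, tension +): N_CD = 4.39 kN, N_BC = 4.39 kN, N_AB = 21.19 kN.
A_AB = 706.9 mm².
σ_AB = N_AB/A_AB = 21190/706.9 = 29.98 MPa.

30.0 MPa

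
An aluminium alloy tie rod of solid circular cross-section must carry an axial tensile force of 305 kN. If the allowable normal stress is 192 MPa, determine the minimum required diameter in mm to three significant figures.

45.0 mm

Required area A ≥ P/σ_allow = 305000/192 = 1589 mm².
For a solid circular section, d ≥ √(4A/π) = 44.97 mm.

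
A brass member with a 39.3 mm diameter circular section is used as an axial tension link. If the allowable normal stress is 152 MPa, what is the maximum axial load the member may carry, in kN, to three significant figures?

A = 1213 mm².
P_max = σ_allow · A = 152 · 1213 = 184400 N = 184.4 kN.

184 kN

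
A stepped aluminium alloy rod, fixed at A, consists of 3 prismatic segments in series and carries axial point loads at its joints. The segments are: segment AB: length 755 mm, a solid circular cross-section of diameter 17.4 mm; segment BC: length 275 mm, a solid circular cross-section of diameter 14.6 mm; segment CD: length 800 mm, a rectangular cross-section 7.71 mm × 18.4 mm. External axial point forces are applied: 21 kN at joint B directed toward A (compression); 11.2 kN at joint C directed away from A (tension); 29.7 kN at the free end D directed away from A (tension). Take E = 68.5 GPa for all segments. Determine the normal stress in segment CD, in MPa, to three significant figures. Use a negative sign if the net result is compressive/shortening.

Internal axial forces (sectioning from the free end, tension +): N_CD = 29.7 kN, N_BC = 40.9 kN, N_AB = 19.9 kN.
A_CD = 141.9 mm².
σ_CD = N_CD/A_CD = 29700/141.9 = 209.4 MPa.

209 MPa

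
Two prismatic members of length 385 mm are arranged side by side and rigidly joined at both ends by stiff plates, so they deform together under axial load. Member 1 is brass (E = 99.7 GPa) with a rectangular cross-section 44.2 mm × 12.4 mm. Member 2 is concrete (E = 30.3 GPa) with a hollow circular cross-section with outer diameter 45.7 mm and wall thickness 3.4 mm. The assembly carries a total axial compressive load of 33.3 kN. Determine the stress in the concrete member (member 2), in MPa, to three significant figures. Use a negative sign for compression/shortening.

-14.8 MPa

A_1 = 548.1 mm².
A_2 = 451.8 mm².
Equal strain + equilibrium ⇒ each member carries load in proportion to AE: A₁E₁ = 54640000 N, A₂E₂ = 13690000 N, ΣAE = 68330000 N.
σ₂ = P·E₂/ΣAE = -33300·30300/68330000 = -14.77 MPa.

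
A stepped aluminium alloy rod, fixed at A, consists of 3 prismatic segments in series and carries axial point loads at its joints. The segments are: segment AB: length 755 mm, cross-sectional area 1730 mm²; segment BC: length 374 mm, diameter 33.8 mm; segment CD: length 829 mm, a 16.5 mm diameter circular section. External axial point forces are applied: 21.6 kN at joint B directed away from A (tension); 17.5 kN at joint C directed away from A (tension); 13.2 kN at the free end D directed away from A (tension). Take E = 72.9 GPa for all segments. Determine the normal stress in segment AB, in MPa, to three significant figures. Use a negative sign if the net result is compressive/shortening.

Internal axial forces (sectioning from the free end, tension +): N_CD = 13.2 kN, N_BC = 30.7 kN, N_AB = 52.3 kN.
σ_AB = N_AB/A_AB = 52300/1730 = 30.23 MPa.

30.2 MPa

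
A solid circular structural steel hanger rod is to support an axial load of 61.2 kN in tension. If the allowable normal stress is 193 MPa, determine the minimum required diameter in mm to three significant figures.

Required area A ≥ P/σ_allow = 61200/193 = 317.1 mm².
For a solid circular section, d ≥ √(4A/π) = 20.09 mm.

20.1 mm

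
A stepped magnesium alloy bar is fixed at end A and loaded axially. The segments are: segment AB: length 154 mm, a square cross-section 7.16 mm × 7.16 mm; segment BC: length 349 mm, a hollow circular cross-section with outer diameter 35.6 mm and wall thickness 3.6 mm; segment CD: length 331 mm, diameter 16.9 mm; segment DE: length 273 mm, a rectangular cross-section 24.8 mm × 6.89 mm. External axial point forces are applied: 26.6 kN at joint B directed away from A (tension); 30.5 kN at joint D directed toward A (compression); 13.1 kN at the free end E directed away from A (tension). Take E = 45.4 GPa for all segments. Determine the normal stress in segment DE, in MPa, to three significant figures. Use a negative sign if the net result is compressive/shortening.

76.7 MPa

Internal axial forces (sectioning from the free end, tension +): N_DE = 13.1 kN, N_CD = -17.4 kN, N_BC = -17.4 kN, N_AB = 9.2 kN.
A_DE = 170.9 mm².
σ_DE = N_DE/A_DE = 13100/170.9 = 76.67 MPa.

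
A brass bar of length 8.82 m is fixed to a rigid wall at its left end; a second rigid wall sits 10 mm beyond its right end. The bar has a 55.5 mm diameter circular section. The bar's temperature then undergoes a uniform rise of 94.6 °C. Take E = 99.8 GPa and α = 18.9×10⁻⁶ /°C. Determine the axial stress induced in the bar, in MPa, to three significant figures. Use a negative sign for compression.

-65.3 MPa

Free thermal expansion αLΔT = 18.9e-6 · 8820 · 94.6 = 15.77 mm.
The walls engage after the gap closes; constrained expansion = 15.77 − 10 = 5.77 mm.
The walls impose strain ε = −(5.77)/8820 = -6.5415e-04; σ = Eε = 99800 · -6.5415e-04 = -65.28 MPa.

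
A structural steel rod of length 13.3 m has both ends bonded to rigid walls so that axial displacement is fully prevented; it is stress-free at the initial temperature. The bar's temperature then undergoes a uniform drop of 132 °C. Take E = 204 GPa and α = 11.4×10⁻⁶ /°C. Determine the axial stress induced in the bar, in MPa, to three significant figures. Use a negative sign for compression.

307 MPa

Free thermal expansion αLΔT = 11.4e-6 · 13300 · -132 = -20.01 mm.
The walls impose strain ε = −(-20.01)/13300 = 1.5048e-03; σ = Eε = 204000 · 1.5048e-03 = 307 MPa.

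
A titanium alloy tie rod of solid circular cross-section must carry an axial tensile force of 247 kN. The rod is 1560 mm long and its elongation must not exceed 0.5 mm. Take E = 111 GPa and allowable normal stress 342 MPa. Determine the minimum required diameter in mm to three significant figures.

Required area A ≥ P/σ_allow = 247000/342 = 722.2 mm².
For a solid circular section, d ≥ √(4A/π) = 30.32 mm.
Elongation limit: A ≥ PL/(Eδ_allow) = 247000·1560/(111000·0.5) = 6943 mm² ⇒ d ≥ 94.02 mm.
The elongation limit governs.

94.0 mm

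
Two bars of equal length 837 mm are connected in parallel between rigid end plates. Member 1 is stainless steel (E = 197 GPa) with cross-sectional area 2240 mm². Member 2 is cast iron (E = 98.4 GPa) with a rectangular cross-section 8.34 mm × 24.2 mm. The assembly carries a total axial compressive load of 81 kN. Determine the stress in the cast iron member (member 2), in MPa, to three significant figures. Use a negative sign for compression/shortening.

-17.3 MPa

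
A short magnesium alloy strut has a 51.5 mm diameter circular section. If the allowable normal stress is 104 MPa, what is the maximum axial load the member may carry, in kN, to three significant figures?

217 kN

A = 2083 mm².
P_max = σ_allow · A = 104 · 2083 = 216600 N = 216.6 kN.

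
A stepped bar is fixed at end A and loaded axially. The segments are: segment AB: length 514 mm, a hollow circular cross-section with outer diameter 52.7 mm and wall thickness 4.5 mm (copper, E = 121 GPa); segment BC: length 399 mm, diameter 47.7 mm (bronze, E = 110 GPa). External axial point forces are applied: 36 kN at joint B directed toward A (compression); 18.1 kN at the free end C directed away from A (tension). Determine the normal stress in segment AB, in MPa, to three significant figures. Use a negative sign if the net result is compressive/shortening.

-26.3 MPa

Internal axial forces (sectioning from the free end, tension +): N_BC = 18.1 kN, N_AB = -17.9 kN.
A_AB = 681.4 mm².
σ_AB = N_AB/A_AB = -17900/681.4 = -26.27 MPa.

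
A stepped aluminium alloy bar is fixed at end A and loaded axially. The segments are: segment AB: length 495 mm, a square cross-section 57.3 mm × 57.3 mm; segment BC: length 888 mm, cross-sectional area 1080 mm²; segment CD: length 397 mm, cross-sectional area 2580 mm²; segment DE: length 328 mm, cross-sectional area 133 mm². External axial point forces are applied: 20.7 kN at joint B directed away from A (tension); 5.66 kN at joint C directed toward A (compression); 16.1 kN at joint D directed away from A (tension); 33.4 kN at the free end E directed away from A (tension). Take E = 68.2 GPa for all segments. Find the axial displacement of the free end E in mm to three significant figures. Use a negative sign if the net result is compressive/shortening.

1.99 mm

Internal axial forces (sectioning from the free end, tension +): N_DE = 33.4 kN, N_CD = 49.5 kN, N_BC = 43.84 kN, N_AB = 64.54 kN.
A_AB = 3283 mm².
δ_AB = 64540·495/(3283·68200) = 0.1427 mm
δ_BC = 43840·888/(1080·68200) = 0.5285 mm
δ_CD = 49500·397/(2580·68200) = 0.1117 mm
δ_DE = 33400·328/(133·68200) = 1.208 mm
δ = Σδ_i = 1.991 mm.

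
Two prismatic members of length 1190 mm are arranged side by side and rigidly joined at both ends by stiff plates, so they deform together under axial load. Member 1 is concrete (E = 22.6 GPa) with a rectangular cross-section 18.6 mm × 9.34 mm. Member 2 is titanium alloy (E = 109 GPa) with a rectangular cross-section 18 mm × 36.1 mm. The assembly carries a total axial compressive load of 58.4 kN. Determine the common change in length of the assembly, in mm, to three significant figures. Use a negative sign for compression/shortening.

A_1 = 173.7 mm².
A_2 = 649.8 mm².
Equal strain + equilibrium ⇒ each member carries load in proportion to AE: A₁E₁ = 3926000 N, A₂E₂ = 70830000 N, ΣAE = 74750000 N.
δ = PL/ΣAE = -58400·1190/74750000 = -0.9297 mm.

-0.930 mm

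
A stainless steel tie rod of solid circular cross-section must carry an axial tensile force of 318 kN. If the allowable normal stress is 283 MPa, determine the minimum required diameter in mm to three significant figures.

37.8 mm

Required area A ≥ P/σ_allow = 318000/283 = 1124 mm².
For a solid circular section, d ≥ √(4A/π) = 37.82 mm.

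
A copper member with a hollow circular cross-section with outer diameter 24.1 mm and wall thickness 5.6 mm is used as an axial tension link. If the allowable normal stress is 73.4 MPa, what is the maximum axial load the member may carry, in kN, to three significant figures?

A = 325.5 mm².
P_max = σ_allow · A = 73.4 · 325.5 = 23890 N = 23.89 kN.

23.9 kN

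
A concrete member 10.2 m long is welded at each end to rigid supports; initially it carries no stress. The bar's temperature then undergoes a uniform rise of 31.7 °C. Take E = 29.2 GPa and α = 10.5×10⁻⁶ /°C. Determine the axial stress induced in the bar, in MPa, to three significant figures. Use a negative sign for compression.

Free thermal expansion αLΔT = 10.5e-6 · 10200 · 31.7 = 3.395 mm.
The walls impose strain ε = −(3.395)/10200 = -3.3285e-04; σ = Eε = 29200 · -3.3285e-04 = -9.719 MPa.

-9.72 MPa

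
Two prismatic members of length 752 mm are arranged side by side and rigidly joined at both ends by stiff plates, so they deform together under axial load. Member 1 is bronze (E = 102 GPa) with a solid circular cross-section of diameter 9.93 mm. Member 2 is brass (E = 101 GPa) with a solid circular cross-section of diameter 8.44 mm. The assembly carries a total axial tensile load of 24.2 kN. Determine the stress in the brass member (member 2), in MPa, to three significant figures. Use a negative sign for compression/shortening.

180 MPa

A_1 = 77.44 mm².
A_2 = 55.95 mm².
Equal strain + equilibrium ⇒ each member carries load in proportion to AE: A₁E₁ = 7899000 N, A₂E₂ = 5651000 N, ΣAE = 13550000 N.
σ₂ = P·E₂/ΣAE = 24200·101000/13550000 = 180.4 MPa.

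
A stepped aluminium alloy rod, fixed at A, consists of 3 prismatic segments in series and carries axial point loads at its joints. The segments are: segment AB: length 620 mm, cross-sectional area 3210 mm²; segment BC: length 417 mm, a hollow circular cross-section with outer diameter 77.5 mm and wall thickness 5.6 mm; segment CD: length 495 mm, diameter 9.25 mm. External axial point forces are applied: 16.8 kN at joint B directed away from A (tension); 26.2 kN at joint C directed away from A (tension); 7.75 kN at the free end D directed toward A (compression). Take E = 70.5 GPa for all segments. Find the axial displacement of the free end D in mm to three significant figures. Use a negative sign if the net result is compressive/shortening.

-0.627 mm

Internal axial forces (sectioning from the free end, tension +): N_CD = -7.75 kN, N_BC = 18.45 kN, N_AB = 35.25 kN.
A_BC = 1265 mm².
A_CD = 67.2 mm².
δ_AB = 35250·620/(3210·70500) = 0.09657 mm
δ_BC = 18450·417/(1265·70500) = 0.08627 mm
δ_CD = -7750·495/(67.2·70500) = -0.8097 mm
δ = Σδ_i = -0.6269 mm.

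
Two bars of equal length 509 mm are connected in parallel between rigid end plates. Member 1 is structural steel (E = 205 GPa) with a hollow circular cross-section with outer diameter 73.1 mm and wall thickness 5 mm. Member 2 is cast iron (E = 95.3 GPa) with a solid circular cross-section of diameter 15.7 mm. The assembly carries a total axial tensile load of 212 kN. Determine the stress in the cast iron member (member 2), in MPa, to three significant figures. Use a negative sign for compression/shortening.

85.0 MPa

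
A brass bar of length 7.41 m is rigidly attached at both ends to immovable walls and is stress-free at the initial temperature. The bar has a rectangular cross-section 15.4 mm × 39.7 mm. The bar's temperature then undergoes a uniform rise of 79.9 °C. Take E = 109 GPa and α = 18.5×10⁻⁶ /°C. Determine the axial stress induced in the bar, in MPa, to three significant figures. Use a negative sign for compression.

Free thermal expansion αLΔT = 18.5e-6 · 7410 · 79.9 = 10.95 mm.
The walls impose strain ε = −(10.95)/7410 = -1.4782e-03; σ = Eε = 109000 · -1.4782e-03 = -161.1 MPa.

-161 MPa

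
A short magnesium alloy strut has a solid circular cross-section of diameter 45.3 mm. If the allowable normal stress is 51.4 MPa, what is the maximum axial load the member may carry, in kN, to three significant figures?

A = 1612 mm².
P_max = σ_allow · A = 51.4 · 1612 = 82840 N = 82.84 kN.

82.8 kN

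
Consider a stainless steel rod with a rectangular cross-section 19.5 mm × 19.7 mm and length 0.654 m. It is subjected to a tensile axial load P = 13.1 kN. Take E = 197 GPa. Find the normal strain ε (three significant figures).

A = 384.1 mm².
σ = N/A = 34.1 MPa; ε = σ/E = 34.1/197000 = 1.731e-04.

1.73e-04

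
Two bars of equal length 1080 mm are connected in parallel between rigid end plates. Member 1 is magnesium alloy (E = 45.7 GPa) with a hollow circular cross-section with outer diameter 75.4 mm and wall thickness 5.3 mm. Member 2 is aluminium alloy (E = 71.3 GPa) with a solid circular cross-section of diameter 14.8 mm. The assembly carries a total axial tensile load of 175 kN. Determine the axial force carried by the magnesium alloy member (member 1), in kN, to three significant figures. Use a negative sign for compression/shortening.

142 kN

A_1 = 1167 mm².
A_2 = 172 mm².
Equal strain + equilibrium ⇒ each member carries load in proportion to AE: A₁E₁ = 53340000 N, A₂E₂ = 12270000 N, ΣAE = 65610000 N.
F₁ = P·A₁E₁/ΣAE = 175000·53340000/65610000 = 142300 N.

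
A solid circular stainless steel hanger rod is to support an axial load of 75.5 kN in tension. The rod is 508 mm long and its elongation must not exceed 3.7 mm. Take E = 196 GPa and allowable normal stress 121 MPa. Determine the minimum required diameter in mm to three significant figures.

Required area A ≥ P/σ_allow = 75500/121 = 624 mm².
For a solid circular section, d ≥ √(4A/π) = 28.19 mm.
Elongation limit: A ≥ PL/(Eδ_allow) = 75500·508/(196000·3.7) = 52.89 mm² ⇒ d ≥ 8.206 mm.
The stress limit governs.

28.2 mm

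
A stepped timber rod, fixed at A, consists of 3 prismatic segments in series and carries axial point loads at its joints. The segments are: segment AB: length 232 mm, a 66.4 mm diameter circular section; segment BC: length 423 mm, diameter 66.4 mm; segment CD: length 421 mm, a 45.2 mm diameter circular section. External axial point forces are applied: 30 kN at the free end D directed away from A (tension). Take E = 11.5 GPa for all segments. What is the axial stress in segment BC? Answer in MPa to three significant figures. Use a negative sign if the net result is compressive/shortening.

Internal axial forces (sectioning from the free end, tension +): N_CD = 30 kN, N_BC = 30 kN, N_AB = 30 kN.
A_BC = 3463 mm².
σ_BC = N_BC/A_BC = 30000/3463 = 8.664 MPa.

8.66 MPa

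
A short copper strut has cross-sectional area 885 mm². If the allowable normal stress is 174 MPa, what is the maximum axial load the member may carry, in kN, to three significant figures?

154 kN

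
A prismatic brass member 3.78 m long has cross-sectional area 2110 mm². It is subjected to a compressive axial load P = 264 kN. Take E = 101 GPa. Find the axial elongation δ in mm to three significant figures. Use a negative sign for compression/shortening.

-4.68 mm

δ_mech = NL/(AE) = -264000·3780/(2110·101000) = -4.683 mm.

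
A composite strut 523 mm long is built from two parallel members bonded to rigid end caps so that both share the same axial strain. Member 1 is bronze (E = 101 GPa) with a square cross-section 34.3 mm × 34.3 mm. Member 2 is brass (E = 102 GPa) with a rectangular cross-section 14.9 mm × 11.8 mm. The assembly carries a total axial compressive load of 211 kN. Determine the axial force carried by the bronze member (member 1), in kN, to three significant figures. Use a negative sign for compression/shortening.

-183 kN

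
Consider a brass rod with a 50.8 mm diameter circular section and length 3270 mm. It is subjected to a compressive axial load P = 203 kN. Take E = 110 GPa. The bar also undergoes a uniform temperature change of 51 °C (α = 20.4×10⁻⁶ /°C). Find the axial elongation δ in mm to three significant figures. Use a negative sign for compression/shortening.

0.425 mm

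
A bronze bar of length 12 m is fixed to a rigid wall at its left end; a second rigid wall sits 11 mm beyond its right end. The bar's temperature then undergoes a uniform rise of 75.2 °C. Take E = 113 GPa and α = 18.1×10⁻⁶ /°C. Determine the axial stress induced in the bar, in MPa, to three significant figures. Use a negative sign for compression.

-50.2 MPa

Free thermal expansion αLΔT = 18.1e-6 · 12000 · 75.2 = 16.33 mm.
The walls engage after the gap closes; constrained expansion = 16.33 − 11 = 5.333 mm.
The walls impose strain ε = −(5.333)/12000 = -4.4445e-04; σ = Eε = 113000 · -4.4445e-04 = -50.22 MPa.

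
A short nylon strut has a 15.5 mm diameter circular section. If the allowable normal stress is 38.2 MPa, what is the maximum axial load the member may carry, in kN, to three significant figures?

A = 188.7 mm².
P_max = σ_allow · A = 38.2 · 188.7 = 7208 N = 7.208 kN.

7.21 kN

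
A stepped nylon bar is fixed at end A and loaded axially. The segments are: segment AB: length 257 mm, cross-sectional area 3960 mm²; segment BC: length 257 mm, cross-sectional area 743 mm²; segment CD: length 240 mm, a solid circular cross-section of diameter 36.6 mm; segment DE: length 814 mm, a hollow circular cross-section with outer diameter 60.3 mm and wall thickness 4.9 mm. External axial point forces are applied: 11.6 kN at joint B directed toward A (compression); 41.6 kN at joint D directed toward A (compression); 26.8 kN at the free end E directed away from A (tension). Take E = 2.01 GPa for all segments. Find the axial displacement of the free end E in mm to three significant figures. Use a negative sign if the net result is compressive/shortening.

7.65 mm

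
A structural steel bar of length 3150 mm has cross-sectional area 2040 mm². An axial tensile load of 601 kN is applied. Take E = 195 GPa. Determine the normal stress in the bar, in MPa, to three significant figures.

295 MPa

σ = N/A = 601000/2040 = 294.6 MPa.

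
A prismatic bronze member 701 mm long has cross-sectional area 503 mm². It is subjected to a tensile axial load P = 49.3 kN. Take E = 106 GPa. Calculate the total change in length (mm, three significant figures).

δ_mech = NL/(AE) = 49300·701/(503·106000) = 0.6482 mm.

0.648 mm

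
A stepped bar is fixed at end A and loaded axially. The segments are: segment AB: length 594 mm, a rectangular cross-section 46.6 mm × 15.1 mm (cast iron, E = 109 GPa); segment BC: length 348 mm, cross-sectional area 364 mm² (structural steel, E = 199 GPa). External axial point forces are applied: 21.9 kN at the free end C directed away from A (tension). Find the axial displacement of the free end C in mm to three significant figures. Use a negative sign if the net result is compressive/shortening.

0.275 mm

Internal axial forces (sectioning from the free end, tension +): N_BC = 21.9 kN, N_AB = 21.9 kN.
A_AB = 703.7 mm².
δ_AB = 21900·594/(703.7·109000) = 0.1696 mm
δ_BC = 21900·348/(364·199000) = 0.1052 mm
δ = Σδ_i = 0.2748 mm.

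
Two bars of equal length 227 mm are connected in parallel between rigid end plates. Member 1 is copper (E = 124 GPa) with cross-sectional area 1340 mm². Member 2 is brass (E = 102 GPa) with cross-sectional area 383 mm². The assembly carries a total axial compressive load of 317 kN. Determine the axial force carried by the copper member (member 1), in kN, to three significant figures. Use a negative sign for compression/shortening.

-257 kN

Equal strain + equilibrium ⇒ each member carries load in proportion to AE: A₁E₁ = 166200000 N, A₂E₂ = 39070000 N, ΣAE = 205200000 N.
F₁ = P·A₁E₁/ΣAE = -317000·166200000/205200000 = -256700 N.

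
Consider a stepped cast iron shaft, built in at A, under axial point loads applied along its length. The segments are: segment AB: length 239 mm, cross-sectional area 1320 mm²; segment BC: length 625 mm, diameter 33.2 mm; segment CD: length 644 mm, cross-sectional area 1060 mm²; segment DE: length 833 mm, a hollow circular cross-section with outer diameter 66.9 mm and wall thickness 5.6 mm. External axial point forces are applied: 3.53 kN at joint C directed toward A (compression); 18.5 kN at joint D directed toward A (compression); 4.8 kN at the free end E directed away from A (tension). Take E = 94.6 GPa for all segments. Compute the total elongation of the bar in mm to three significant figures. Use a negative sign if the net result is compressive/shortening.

-0.213 mm

Internal axial forces (sectioning from the free end, tension +): N_DE = 4.8 kN, N_CD = -13.7 kN, N_BC = -17.23 kN, N_AB = -17.23 kN.
A_BC = 865.7 mm².
A_DE = 1078 mm².
δ_AB = -17230·239/(1320·94600) = -0.03298 mm
δ_BC = -17230·625/(865.7·94600) = -0.1315 mm
δ_CD = -13700·644/(1060·94600) = -0.08799 mm
δ_DE = 4800·833/(1078·94600) = 0.03919 mm
δ = Σδ_i = -0.2133 mm.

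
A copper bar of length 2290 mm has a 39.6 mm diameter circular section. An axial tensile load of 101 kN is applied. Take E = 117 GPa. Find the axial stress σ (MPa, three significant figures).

A = 1232 mm².
σ = N/A = 101000/1232 = 82.01 MPa.

82.0 MPa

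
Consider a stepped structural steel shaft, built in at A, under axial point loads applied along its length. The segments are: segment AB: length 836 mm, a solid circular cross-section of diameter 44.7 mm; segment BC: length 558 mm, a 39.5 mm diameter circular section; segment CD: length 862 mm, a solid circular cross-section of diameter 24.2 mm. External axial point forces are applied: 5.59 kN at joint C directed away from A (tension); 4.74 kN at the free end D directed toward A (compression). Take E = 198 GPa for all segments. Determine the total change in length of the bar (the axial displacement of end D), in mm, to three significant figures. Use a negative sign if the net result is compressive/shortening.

Internal axial forces (sectioning from the free end, tension +): N_CD = -4.74 kN, N_BC = 0.85 kN, N_AB = 0.85 kN.
A_AB = 1569 mm².
A_BC = 1225 mm².
A_CD = 460 mm².
δ_AB = 850·836/(1569·198000) = 0.002287 mm
δ_BC = 850·558/(1225·198000) = 0.001955 mm
δ_CD = -4740·862/(460·198000) = -0.04486 mm
δ = Σδ_i = -0.04062 mm.

-0.0406 mm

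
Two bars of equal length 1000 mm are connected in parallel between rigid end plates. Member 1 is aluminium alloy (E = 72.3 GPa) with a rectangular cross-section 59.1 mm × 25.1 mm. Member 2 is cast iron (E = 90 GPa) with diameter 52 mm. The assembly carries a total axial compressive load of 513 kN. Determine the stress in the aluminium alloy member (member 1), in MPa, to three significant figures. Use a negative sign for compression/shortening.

A_1 = 1483 mm².
A_2 = 2124 mm².
Equal strain + equilibrium ⇒ each member carries load in proportion to AE: A₁E₁ = 107300000 N, A₂E₂ = 191100000 N, ΣAE = 298400000 N.
σ₁ = P·E₁/ΣAE = -513000·72300/298400000 = -124.3 MPa.

-124 MPa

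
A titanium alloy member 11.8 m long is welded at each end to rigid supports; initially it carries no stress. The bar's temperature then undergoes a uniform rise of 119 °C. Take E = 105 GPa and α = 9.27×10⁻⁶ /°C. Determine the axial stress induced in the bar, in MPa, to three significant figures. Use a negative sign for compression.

-116 MPa

Free thermal expansion αLΔT = 9.27e-6 · 11800 · 119 = 13.02 mm.
The walls impose strain ε = −(13.02)/11800 = -1.1031e-03; σ = Eε = 105000 · -1.1031e-03 = -115.8 MPa.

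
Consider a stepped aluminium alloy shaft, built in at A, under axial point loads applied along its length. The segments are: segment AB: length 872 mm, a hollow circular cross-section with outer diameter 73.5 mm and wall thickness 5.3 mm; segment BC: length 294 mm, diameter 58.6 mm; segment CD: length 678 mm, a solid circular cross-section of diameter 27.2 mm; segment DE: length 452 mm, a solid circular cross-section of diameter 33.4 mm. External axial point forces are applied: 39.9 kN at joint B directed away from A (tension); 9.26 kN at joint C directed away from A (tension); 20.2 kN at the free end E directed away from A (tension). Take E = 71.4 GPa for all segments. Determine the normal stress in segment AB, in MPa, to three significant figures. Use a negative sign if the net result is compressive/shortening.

61.1 MPa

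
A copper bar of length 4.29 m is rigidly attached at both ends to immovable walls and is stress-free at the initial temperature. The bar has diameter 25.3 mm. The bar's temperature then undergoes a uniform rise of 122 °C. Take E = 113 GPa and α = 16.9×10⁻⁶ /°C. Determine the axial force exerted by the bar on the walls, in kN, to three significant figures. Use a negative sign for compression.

-117 kN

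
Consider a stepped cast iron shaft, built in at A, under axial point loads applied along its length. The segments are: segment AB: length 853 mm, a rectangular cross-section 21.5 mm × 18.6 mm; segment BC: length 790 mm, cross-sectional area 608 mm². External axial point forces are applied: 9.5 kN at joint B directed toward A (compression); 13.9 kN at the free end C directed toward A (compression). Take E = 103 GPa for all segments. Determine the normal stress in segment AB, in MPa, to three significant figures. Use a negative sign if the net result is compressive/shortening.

-58.5 MPa

Internal axial forces (sectioning from the free end, tension +): N_BC = -13.9 kN, N_AB = -23.4 kN.
A_AB = 399.9 mm².
σ_AB = N_AB/A_AB = -23400/399.9 = -58.51 MPa.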